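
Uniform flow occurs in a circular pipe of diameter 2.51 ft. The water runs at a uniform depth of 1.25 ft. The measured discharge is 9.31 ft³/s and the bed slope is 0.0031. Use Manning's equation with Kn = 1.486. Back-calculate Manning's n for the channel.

For a circular section of diameter D = 2.51 ft at depth y = 1.25 ft, the central angle is θ = 2 arccos(1 − 2y/D) = 3.134 rad. Then A = (D²/8)(θ − sin θ) = 2.461 ft² and P = Dθ/2 = 3.933 ft.
Hydraulic radius R = A/P = 2.461/3.933 = 0.6259 ft.
Rearranging Manning's equation: n = (1.486/Q) A R^(2/3) S^(1/2) = (1.486/9.31) × 2.461 × 0.6259^(2/3) × √0.0031 = 0.016.

n = 0.016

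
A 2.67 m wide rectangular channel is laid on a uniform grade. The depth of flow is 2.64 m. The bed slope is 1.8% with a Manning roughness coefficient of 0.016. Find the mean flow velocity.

Flow area A = b·y = 2.67 × 2.64 = 7.049 m². Wetted perimeter P = b + 2y = 2.67 + 2×2.64 = 7.95 m.
Hydraulic radius R = A/P = 7.049/7.95 = 0.8866 m.
From Manning's equation, V = (1/n) R^(2/3) S^(1/2) = (1/0.016) × 0.8866^(2/3) × 0.018^(1/2) = 7.74 m/s.

V = 7.74 m/s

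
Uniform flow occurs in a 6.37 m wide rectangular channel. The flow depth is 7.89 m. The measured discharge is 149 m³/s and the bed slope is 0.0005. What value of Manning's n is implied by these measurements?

n = 0.013

Flow area A = b·y = 6.37 × 7.89 = 50.26 m². Wetted perimeter P = b + 2y = 6.37 + 2×7.89 = 22.15 m.
Hydraulic radius R = A/P = 50.26/22.15 = 2.269 m.
Rearranging Manning's equation: n = (1/Q) A R^(2/3) S^(1/2) = (1/149) × 50.26 × 2.269^(2/3) × √0.0005 = 0.013.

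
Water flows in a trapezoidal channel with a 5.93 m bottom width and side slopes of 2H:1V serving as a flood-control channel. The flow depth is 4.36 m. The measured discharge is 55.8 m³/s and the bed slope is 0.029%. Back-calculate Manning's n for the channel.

With bottom width b = 5.93 m and side slope z = 2: A = (b + zy)y = (5.93 + 2×4.36)×4.36 = 63.87 m²; P = b + 2y√(1+z²) = 5.93 + 2×4.36×2.236 = 25.43 m.
Hydraulic radius R = A/P = 63.87/25.43 = 2.512 m.
Rearranging Manning's equation: n = (1/Q) A R^(2/3) S^(1/2) = (1/55.8) × 63.87 × 2.512^(2/3) × √0.00029 = 0.036.

n = 0.036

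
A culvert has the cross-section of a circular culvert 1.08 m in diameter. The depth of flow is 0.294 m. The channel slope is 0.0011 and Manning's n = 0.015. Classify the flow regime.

For a circular section of diameter D = 1.08 m at depth y = 0.294 m, the central angle is θ = 2 arccos(1 − 2y/D) = 2.196 rad. Then A = (D²/8)(θ − sin θ) = 0.2019 m² and P = Dθ/2 = 1.186 m.
Hydraulic radius R = A/P = 0.2019/1.186 = 0.1703 m.
V = (1/n) R^(2/3) √S = (1/0.015) × 0.1703^(2/3) × √0.0011 = 0.6792 m/s. Hydraulic depth D_h = A/T = 0.2019/0.9614 = 0.21 m.
Froude number Fr = V/√(g·D_h) = 0.6792/√(9.81×0.21) = 0.473, which is less than 1, so the flow is subcritical.

subcritical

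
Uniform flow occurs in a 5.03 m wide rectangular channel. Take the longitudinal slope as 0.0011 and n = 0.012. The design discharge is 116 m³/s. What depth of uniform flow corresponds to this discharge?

Manning's equation rearranged: A R^(2/3) = nQ / (1·√S) = 0.012 × 116 / (√0.0011) = 41.97.
Try y = 6.32 m: A R^(2/3) = 47.02 — too large.
Try y = 4.93 m: A R^(2/3) = 34.84 — too small.
Try y = 5.75 m: A R^(2/3) = 42 — matches.

y_n = 5.75 m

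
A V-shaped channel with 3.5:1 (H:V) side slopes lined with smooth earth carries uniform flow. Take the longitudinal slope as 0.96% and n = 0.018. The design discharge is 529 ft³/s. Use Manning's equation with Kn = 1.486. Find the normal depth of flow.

Manning's equation rearranged: A R^(2/3) = nQ / (1.486·√S) = 0.018 × 529 / (1.486 × √0.0096) = 65.4.
Trying y = 4.41 ft: A R^(2/3) = 112.3 — too large.
Trying y = 3.06 ft: A R^(2/3) = 42.39 — too small.
Trying y = 3.6 ft: A R^(2/3) = 65.39 — matches.

y_n = 3.6 ft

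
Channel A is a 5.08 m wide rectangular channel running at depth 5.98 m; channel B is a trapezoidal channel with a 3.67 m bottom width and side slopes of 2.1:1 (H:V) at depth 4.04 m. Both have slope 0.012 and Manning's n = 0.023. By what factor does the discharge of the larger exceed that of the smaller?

Channel A: Flow area A = b·y = 5.08 × 5.98 = 30.38 m². Wetted perimeter P = b + 2y = 5.08 + 2×5.98 = 17.04 m. Hydraulic radius R = A/P = 30.38/17.04 = 1.783 m. Q_A = (1/0.023)·30.38·1.783^(2/3)·√0.012 = 212.7 m³/s.
Channel B: With bottom width b = 3.67 m and side slope z = 2.1: A = (b + zy)y = (3.67 + 2.1×4.04)×4.04 = 49.1 m²; P = b + 2y√(1+z²) = 3.67 + 2×4.04×2.326 = 22.46 m. Hydraulic radius R = A/P = 49.1/22.46 = 2.186 m. Q_B = (1/0.023)·49.1·2.186^(2/3)·√0.012 = 393.9 m³/s.
The larger discharge is 393.9 m³/s and the smaller is 212.7 m³/s; the ratio is 1.85.

1.85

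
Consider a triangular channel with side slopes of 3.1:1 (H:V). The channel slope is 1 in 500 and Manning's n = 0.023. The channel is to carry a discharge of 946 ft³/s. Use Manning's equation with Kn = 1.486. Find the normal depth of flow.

Manning's equation rearranged: A R^(2/3) = nQ / (1.486·√S) = 0.023 × 946 / (1.486 × √0.002) = 327.4.
At y = 7.65 ft: A R^(2/3) = 429.3 — over.
At y = 5.13 ft: A R^(2/3) = 147.9 — short.
At y = 6.91 ft: A R^(2/3) = 327.3 — ≈ 327.4.

y_n = 6.91 ft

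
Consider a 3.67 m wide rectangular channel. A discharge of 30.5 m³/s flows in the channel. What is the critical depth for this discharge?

For a rectangular channel, critical depth y_c = (q²/g)^(1/3) where q = Q/b = 30.5/3.67 = 8.311 m²/s.
So y_c = (8.311²/9.81)^(1/3) = 1.92 m.

y_c = 1.92 m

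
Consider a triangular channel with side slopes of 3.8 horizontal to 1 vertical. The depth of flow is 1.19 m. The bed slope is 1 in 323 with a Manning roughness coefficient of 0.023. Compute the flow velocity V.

V = 1.67 m/s

For a triangular section with side slope z = 3.8: A = zy² = 3.8×1.19² = 5.381 m²; P = 2y√(1+z²) = 2×1.19×3.929 = 9.352 m.
Hydraulic radius R = A/P = 5.381/9.352 = 0.5754 m.
From Manning's equation, V = (1/n) R^(2/3) S^(1/2) = (1/0.023) × 0.5754^(2/3) × 0.003096^(1/2) = 1.67 m/s.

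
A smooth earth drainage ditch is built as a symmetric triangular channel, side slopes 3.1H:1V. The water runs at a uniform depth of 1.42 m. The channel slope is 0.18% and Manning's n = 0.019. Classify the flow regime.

For a triangular section with side slope z = 3.1: A = zy² = 3.1×1.42² = 6.251 m²; P = 2y√(1+z²) = 2×1.42×3.257 = 9.251 m.
Hydraulic radius R = A/P = 6.251/9.251 = 0.6757 m.
V = (1/n) R^(2/3) √S = (1/0.019) × 0.6757^(2/3) × √0.0018 = 1.719 m/s. Hydraulic depth D_h = A/T = 6.251/8.804 = 0.71 m.
Froude number Fr = V/√(g·D_h) = 1.719/√(9.81×0.71) = 0.652, which is less than 1, so the flow is subcritical.

subcritical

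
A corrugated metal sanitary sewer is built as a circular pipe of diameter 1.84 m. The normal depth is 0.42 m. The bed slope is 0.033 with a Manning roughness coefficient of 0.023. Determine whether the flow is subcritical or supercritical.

supercritical

For a circular section of diameter D = 1.84 m at depth y = 0.42 m, the central angle is θ = 2 arccos(1 − 2y/D) = 1.992 rad. Then A = (D²/8)(θ − sin θ) = 0.4571 m² and P = Dθ/2 = 1.833 m.
Hydraulic radius R = A/P = 0.4571/1.833 = 0.2493 m.
V = (1/n) R^(2/3) √S = (1/0.023) × 0.2493^(2/3) × √0.033 = 3.129 m/s. Hydraulic depth D_h = A/T = 0.4571/1.545 = 0.2959 m.
Froude number Fr = V/√(g·D_h) = 3.129/√(9.81×0.2959) = 1.84, which is greater than 1, so the flow is supercritical.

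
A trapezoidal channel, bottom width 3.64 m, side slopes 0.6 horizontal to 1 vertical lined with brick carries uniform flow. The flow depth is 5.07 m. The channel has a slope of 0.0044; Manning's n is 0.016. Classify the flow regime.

With bottom width b = 3.64 m and side slope z = 0.6: A = (b + zy)y = (3.64 + 0.6×5.07)×5.07 = 33.88 m²; P = b + 2y√(1+z²) = 3.64 + 2×5.07×1.166 = 15.47 m.
Hydraulic radius R = A/P = 33.88/15.47 = 2.191 m.
V = (1/n) R^(2/3) √S = (1/0.016) × 2.191^(2/3) × √0.0044 = 6.993 m/s. Hydraulic depth D_h = A/T = 33.88/9.724 = 3.484 m.
Froude number Fr = V/√(g·D_h) = 6.993/√(9.81×3.484) = 1.2, which is greater than 1, so the flow is supercritical.

supercritical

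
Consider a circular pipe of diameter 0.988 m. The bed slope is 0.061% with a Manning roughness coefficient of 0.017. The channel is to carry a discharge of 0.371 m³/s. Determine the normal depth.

y_n = 0.697 m

Manning's equation rearranged: A R^(2/3) = nQ / (1·√S) = 0.017 × 0.371 / (√0.00061) = 0.2554.
At y = 0.512 m: A R^(2/3) = 0.1603 — short.
At y = 0.855 m: A R^(2/3) = 0.3149 — over.
At y = 0.697 m: A R^(2/3) = 0.2553 — ≈ 0.2554.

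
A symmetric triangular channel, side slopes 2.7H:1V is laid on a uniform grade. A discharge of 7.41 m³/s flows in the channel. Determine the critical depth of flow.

At critical depth, Q² T / (g A³) = 1, i.e. A³/T = Q²/g = 7.41²/9.81 = 5.597.
Try y = 1.36 m: A³/T = 16.96 — high.
Try y = 0.847 m: A³/T = 1.589 — low.
Try y = 1.09 m: A³/T = 5.608 — matches.

y_c = 1.09 m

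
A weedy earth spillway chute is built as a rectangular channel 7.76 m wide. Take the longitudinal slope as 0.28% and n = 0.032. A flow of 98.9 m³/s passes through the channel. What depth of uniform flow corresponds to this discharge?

Manning's equation rearranged: A R^(2/3) = nQ / (1·√S) = 0.032 × 98.9 / (√0.0028) = 59.81.
At y = 4.17 m: A R^(2/3) = 51.54 — too small.
At y = 4.67 m: A R^(2/3) = 59.79 — close enough.

y_n = 4.67 m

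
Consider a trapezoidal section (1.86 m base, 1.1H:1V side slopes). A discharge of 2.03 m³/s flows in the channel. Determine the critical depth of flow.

y_c = 0.451 m

At critical depth, Q² T / (g A³) = 1, i.e. A³/T = Q²/g = 2.03²/9.81 = 0.4201.
At y = 0.575 m: A³/T = 0.942 — over.
At y = 0.339 m: A³/T = 0.1664 — short.
At y = 0.451 m: A³/T = 0.4207 — matches.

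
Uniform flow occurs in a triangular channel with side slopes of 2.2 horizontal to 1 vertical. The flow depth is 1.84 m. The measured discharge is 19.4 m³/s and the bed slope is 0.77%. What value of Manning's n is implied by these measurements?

For a triangular section with side slope z = 2.2: A = zy² = 2.2×1.84² = 7.448 m²; P = 2y√(1+z²) = 2×1.84×2.417 = 8.893 m.
Hydraulic radius R = A/P = 7.448/8.893 = 0.8375 m.
Rearranging Manning's equation: n = (1/Q) A R^(2/3) S^(1/2) = (1/19.4) × 7.448 × 0.8375^(2/3) × √0.0077 = 0.0299.

n = 0.0299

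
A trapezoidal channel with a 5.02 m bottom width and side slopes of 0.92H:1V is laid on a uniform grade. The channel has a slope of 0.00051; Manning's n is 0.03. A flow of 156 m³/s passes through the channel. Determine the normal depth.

Manning's equation rearranged: A R^(2/3) = nQ / (1·√S) = 0.03 × 156 / (√0.00051) = 207.2.
Trying y = 9.4 m: A R^(2/3) = 334.6 — high.
Trying y = 5.75 m: A R^(2/3) = 119.8 — low.
Trying y = 7.51 m: A R^(2/3) = 207.4 — close enough.

y_n = 7.51 m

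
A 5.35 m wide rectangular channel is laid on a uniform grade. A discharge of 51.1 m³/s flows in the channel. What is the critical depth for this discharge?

For a rectangular channel, critical depth y_c = (q²/g)^(1/3) where q = Q/b = 51.1/5.35 = 9.551 m²/s.
So y_c = (9.551²/9.81)^(1/3) = 2.1 m.

y_c = 2.1 m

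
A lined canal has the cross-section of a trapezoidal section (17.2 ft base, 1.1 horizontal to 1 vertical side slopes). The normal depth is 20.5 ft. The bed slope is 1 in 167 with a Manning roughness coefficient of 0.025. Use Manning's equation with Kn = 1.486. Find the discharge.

Q = 17900 ft³/s

With bottom width b = 17.2 ft and side slope z = 1.1: A = (b + zy)y = (17.2 + 1.1×20.5)×20.5 = 814.9 ft²; P = b + 2y√(1+z²) = 17.2 + 2×20.5×1.487 = 78.15 ft.
Hydraulic radius R = A/P = 814.9/78.15 = 10.43 ft.
Manning's equation: Q = (1.486/n) A R^(2/3) S^(1/2) = (1.486/0.025) × 814.9 × 10.43^(2/3) × 0.005988^(1/2) = 17900 ft³/s.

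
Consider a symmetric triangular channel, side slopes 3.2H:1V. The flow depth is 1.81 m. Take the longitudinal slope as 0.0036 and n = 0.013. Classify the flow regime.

supercritical

For a triangular section with side slope z = 3.2: A = zy² = 3.2×1.81² = 10.48 m²; P = 2y√(1+z²) = 2×1.81×3.353 = 12.14 m.
Hydraulic radius R = A/P = 10.48/12.14 = 0.8638 m.
V = (1/n) R^(2/3) √S = (1/0.013) × 0.8638^(2/3) × √0.0036 = 4.186 m/s. Hydraulic depth D_h = A/T = 10.48/11.58 = 0.905 m.
Froude number Fr = V/√(g·D_h) = 4.186/√(9.81×0.905) = 1.4, which is greater than 1, so the flow is supercritical.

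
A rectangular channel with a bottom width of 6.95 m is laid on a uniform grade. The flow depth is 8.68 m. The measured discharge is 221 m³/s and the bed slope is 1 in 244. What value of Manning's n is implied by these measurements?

Flow area A = b·y = 6.95 × 8.68 = 60.33 m². Wetted perimeter P = b + 2y = 6.95 + 2×8.68 = 24.31 m.
Hydraulic radius R = A/P = 60.33/24.31 = 2.482 m.
Rearranging Manning's equation: n = (1/Q) A R^(2/3) S^(1/2) = (1/221) × 60.33 × 2.482^(2/3) × √0.004098 = 0.032.

n = 0.032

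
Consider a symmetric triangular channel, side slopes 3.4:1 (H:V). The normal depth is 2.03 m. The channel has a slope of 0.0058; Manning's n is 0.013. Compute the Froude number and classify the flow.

supercritical

For a triangular section with side slope z = 3.4: A = zy² = 3.4×2.03² = 14.01 m²; P = 2y√(1+z²) = 2×2.03×3.544 = 14.39 m.
Hydraulic radius R = A/P = 14.01/14.39 = 0.9738 m.
V = (1/n) R^(2/3) √S = (1/0.013) × 0.9738^(2/3) × √0.0058 = 5.755 m/s. Hydraulic depth D_h = A/T = 14.01/13.8 = 1.015 m.
Froude number Fr = V/√(g·D_h) = 5.755/√(9.81×1.015) = 1.82, which is greater than 1, so the flow is supercritical.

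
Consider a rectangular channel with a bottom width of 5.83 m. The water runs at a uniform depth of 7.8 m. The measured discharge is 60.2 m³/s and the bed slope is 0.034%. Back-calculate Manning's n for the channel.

n = 0.023

Flow area A = b·y = 5.83 × 7.8 = 45.47 m². Wetted perimeter P = b + 2y = 5.83 + 2×7.8 = 21.43 m.
Hydraulic radius R = A/P = 45.47/21.43 = 2.122 m.
Rearranging Manning's equation: n = (1/Q) A R^(2/3) S^(1/2) = (1/60.2) × 45.47 × 2.122^(2/3) × √0.00034 = 0.023.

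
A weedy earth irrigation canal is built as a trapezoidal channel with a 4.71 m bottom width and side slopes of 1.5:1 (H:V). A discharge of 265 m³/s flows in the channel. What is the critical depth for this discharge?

At critical depth, Q² T / (g A³) = 1, i.e. A³/T = Q²/g = 265²/9.81 = 7159.
At y = 5.43 m: A³/T = 16200 — too large.
At y = 3.05 m: A³/T = 1639 — too small.
At y = 4.44 m: A³/T = 7136 — matches.

y_c = 4.44 m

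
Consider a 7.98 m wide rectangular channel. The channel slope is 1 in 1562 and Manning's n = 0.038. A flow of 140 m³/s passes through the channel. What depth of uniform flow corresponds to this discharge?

Manning's equation rearranged: A R^(2/3) = nQ / (1·√S) = 0.038 × 140 / (√0.0006402) = 210.3.
At y = 10.1 m: A R^(2/3) = 162.4 — short.
At y = 14.3 m: A R^(2/3) = 243.6 — over.
At y = 12.6 m: A R^(2/3) = 210.6 — close enough.

y_n = 12.6 m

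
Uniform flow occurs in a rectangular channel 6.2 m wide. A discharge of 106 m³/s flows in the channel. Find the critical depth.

y_c = 3.1 m

For a rectangular channel, critical depth y_c = (q²/g)^(1/3) where q = Q/b = 106/6.2 = 17.1 m²/s.
So y_c = (17.1²/9.81)^(1/3) = 3.1 m.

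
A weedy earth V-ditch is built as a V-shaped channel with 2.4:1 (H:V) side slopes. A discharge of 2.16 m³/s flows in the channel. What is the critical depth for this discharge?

y_c = 0.698 m

At critical depth, Q² T / (g A³) = 1, i.e. A³/T = Q²/g = 2.16²/9.81 = 0.4756.
Trying y = 0.77 m: A³/T = 0.7796 — high.
Trying y = 0.504 m: A³/T = 0.09366 — low.
Trying y = 0.698 m: A³/T = 0.4772 — ≈ 0.4756.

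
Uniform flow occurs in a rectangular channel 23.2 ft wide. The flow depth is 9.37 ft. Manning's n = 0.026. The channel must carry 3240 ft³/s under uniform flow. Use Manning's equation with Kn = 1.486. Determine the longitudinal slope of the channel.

Flow area A = b·y = 23.2 × 9.37 = 217.4 ft². Wetted perimeter P = b + 2y = 23.2 + 2×9.37 = 41.94 ft.
Hydraulic radius R = A/P = 217.4/41.94 = 5.183 ft.
From Manning's equation, S = [nQ / (1.486 A R^(2/3))]² = [0.026 × 3240 / (1.486 × 217.4 × 5.183^(2/3))]² = 0.00758.

S = 0.00758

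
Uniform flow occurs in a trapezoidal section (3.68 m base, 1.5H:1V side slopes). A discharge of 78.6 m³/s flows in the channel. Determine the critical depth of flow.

At critical depth, Q² T / (g A³) = 1, i.e. A³/T = Q²/g = 78.6²/9.81 = 629.8.
Try y = 1.88 m: A³/T = 195.8 — short.
Try y = 3.22 m: A³/T = 1542 — over.
Try y = 2.56 m: A³/T = 628.1 — matches.

y_c = 2.56 m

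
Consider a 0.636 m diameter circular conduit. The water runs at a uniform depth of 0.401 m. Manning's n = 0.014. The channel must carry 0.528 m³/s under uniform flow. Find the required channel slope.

S = 0.012

For a circular section of diameter D = 0.636 m at depth y = 0.401 m, the central angle is θ = 2 arccos(1 − 2y/D) = 3.67 rad. Then A = (D²/8)(θ − sin θ) = 0.211 m² and P = Dθ/2 = 1.167 m.
Hydraulic radius R = A/P = 0.211/1.167 = 0.1808 m.
From Manning's equation, S = [nQ / (1 A R^(2/3))]² = [0.014 × 0.528 / (1 × 0.211 × 0.1808^(2/3))]² = 0.012.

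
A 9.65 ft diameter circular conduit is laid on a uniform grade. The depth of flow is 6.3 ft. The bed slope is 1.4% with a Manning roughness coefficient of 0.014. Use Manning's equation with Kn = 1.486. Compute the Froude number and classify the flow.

supercritical

For a circular section of diameter D = 9.65 ft at depth y = 6.3 ft, the central angle is θ = 2 arccos(1 − 2y/D) = 3.763 rad. Then A = (D²/8)(θ − sin θ) = 50.58 ft² and P = Dθ/2 = 18.16 ft.
Hydraulic radius R = A/P = 50.58/18.16 = 2.786 ft.
V = (1.486/n) R^(2/3) √S = (1.486/0.014) × 2.786^(2/3) × √0.014 = 24.86 ft/s. Hydraulic depth D_h = A/T = 50.58/9.188 = 5.505 ft.
Froude number Fr = V/√(g·D_h) = 24.86/√(32.2×5.505) = 1.87, which is greater than 1, so the flow is supercritical.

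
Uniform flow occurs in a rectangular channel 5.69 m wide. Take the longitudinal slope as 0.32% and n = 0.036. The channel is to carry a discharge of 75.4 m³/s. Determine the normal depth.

Manning's equation rearranged: A R^(2/3) = nQ / (1·√S) = 0.036 × 75.4 / (√0.0032) = 47.98.
Trying y = 6.94 m: A R^(2/3) = 63.06 — high.
Trying y = 4.63 m: A R^(2/3) = 38.44 — low.
Trying y = 5.54 m: A R^(2/3) = 48.01 — matches.

y_n = 5.54 m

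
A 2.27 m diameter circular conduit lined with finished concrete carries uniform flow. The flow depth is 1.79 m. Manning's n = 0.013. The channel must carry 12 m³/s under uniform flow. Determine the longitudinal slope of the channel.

S = 0.00341

For a circular section of diameter D = 2.27 m at depth y = 1.79 m, the central angle is θ = 2 arccos(1 − 2y/D) = 4.372 rad. Then A = (D²/8)(θ − sin θ) = 3.423 m² and P = Dθ/2 = 4.962 m.
Hydraulic radius R = A/P = 3.423/4.962 = 0.6899 m.
From Manning's equation, S = [nQ / (1 A R^(2/3))]² = [0.013 × 12 / (1 × 3.423 × 0.6899^(2/3))]² = 0.00341.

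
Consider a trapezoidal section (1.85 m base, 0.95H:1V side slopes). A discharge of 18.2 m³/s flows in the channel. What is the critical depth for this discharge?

y_c = 1.62 m

At critical depth, Q² T / (g A³) = 1, i.e. A³/T = Q²/g = 18.2²/9.81 = 33.77.
At y = 1.85 m: A³/T = 55.41 — high.
At y = 1.33 m: A³/T = 16.22 — low.
At y = 1.62 m: A³/T = 33.58 — ≈ 33.77.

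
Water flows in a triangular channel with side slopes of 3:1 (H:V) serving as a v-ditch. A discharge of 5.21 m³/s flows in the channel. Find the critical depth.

At critical depth, Q² T / (g A³) = 1, i.e. A³/T = Q²/g = 5.21²/9.81 = 2.767.
Trying y = 0.718 m: A³/T = 0.8587 — too small.
Trying y = 1.09 m: A³/T = 6.924 — too large.
Trying y = 0.907 m: A³/T = 2.762 — close enough.

y_c = 0.907 m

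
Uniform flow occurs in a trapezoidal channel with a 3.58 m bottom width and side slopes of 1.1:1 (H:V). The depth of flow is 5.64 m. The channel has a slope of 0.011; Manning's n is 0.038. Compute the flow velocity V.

V = 5.37 m/s

With bottom width b = 3.58 m and side slope z = 1.1: A = (b + zy)y = (3.58 + 1.1×5.64)×5.64 = 55.18 m²; P = b + 2y√(1+z²) = 3.58 + 2×5.64×1.487 = 20.35 m.
Hydraulic radius R = A/P = 55.18/20.35 = 2.712 m.
From Manning's equation, V = (1/n) R^(2/3) S^(1/2) = (1/0.038) × 2.712^(2/3) × 0.011^(1/2) = 5.37 m/s.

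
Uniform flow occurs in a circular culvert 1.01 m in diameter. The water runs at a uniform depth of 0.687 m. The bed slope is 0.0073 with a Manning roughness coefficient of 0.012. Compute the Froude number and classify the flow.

For a circular section of diameter D = 1.01 m at depth y = 0.687 m, the central angle is θ = 2 arccos(1 − 2y/D) = 3.879 rad. Then A = (D²/8)(θ − sin θ) = 0.5804 m² and P = Dθ/2 = 1.959 m.
Hydraulic radius R = A/P = 0.5804/1.959 = 0.2963 m.
V = (1/n) R^(2/3) √S = (1/0.012) × 0.2963^(2/3) × √0.0073 = 3.164 m/s. Hydraulic depth D_h = A/T = 0.5804/0.9421 = 0.616 m.
Froude number Fr = V/√(g·D_h) = 3.164/√(9.81×0.616) = 1.29, which is greater than 1, so the flow is supercritical.

supercritical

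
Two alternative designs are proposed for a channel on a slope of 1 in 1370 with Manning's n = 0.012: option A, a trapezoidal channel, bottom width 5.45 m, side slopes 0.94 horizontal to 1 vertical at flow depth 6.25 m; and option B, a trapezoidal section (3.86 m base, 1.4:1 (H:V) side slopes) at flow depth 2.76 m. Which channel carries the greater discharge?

Channel A: With bottom width b = 5.45 m and side slope z = 0.94: A = (b + zy)y = (5.45 + 0.94×6.25)×6.25 = 70.78 m²; P = b + 2y√(1+z²) = 5.45 + 2×6.25×1.372 = 22.61 m. Hydraulic radius R = A/P = 70.78/22.61 = 3.131 m. Q_A = (1/0.012)·70.78·3.131^(2/3)·√0.0007299 = 341.1 m³/s.
Channel B: With bottom width b = 3.86 m and side slope z = 1.4: A = (b + zy)y = (3.86 + 1.4×2.76)×2.76 = 21.32 m²; P = b + 2y√(1+z²) = 3.86 + 2×2.76×1.72 = 13.36 m. Hydraulic radius R = A/P = 21.32/13.36 = 1.596 m. Q_B = (1/0.012)·21.32·1.596^(2/3)·√0.0007299 = 65.55 m³/s.
Q_A = 341.1 m³/s vs Q_B = 65.55 m³/s, so channel A carries more.

channel A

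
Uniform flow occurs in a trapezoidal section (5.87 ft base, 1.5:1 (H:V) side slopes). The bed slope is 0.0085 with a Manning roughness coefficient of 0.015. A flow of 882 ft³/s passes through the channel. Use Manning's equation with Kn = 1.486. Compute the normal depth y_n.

Manning's equation rearranged: A R^(2/3) = nQ / (1.486·√S) = 0.015 × 882 / (1.486 × √0.0085) = 96.57.
At y = 4.79 ft: A R^(2/3) = 121.3 — high.
At y = 3.85 ft: A R^(2/3) = 77.43 — low.
At y = 4.29 ft: A R^(2/3) = 96.56 — matches.

y_n = 4.29 ft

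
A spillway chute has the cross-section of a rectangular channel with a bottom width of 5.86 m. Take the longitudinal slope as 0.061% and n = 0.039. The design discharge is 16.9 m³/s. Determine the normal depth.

y_n = 3.37 m

Manning's equation rearranged: A R^(2/3) = nQ / (1·√S) = 0.039 × 16.9 / (√0.00061) = 26.69.
Try y = 2.3 m: A R^(2/3) = 15.96 — short.
Try y = 3.98 m: A R^(2/3) = 33.06 — over.
Try y = 3.37 m: A R^(2/3) = 26.65 — ≈ 26.69.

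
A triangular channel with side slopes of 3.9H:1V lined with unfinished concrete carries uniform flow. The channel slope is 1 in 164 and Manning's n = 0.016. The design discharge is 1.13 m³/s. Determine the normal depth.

y_n = 0.416 m

Manning's equation rearranged: A R^(2/3) = nQ / (1·√S) = 0.016 × 1.13 / (√0.006098) = 0.2315.
At y = 0.509 m: A R^(2/3) = 0.3973 — high.
At y = 0.416 m: A R^(2/3) = 0.232 — matches.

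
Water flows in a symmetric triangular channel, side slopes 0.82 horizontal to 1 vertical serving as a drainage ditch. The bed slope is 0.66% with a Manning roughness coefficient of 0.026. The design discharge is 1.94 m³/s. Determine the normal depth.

y_n = 1.2 m

Manning's equation rearranged: A R^(2/3) = nQ / (1·√S) = 0.026 × 1.94 / (√0.0066) = 0.6209.
Trying y = 1.3 m: A R^(2/3) = 0.7675 — high.
Trying y = 0.826 m: A R^(2/3) = 0.229 — low.
Trying y = 1.2 m: A R^(2/3) = 0.62 — ≈ 0.6209.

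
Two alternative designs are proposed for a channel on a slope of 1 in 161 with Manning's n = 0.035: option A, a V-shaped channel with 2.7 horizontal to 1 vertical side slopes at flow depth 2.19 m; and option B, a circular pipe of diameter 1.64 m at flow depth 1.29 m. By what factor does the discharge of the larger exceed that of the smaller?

Channel A: For a triangular section with side slope z = 2.7: A = zy² = 2.7×2.19² = 12.95 m²; P = 2y√(1+z²) = 2×2.19×2.879 = 12.61 m. Hydraulic radius R = A/P = 12.95/12.61 = 1.027 m. Q_A = (1/0.035)·12.95·1.027^(2/3)·√0.006211 = 29.68 m³/s.
Channel B: For a circular section of diameter D = 1.64 m at depth y = 1.29 m, the central angle is θ = 2 arccos(1 − 2y/D) = 4.362 rad. Then A = (D²/8)(θ − sin θ) = 1.782 m² and P = Dθ/2 = 3.577 m. Hydraulic radius R = A/P = 1.782/3.577 = 0.4983 m. Q_B = (1/0.035)·1.782·0.4983^(2/3)·√0.006211 = 2.523 m³/s.
The larger discharge is 29.68 m³/s and the smaller is 2.523 m³/s; the ratio is 11.8.

11.8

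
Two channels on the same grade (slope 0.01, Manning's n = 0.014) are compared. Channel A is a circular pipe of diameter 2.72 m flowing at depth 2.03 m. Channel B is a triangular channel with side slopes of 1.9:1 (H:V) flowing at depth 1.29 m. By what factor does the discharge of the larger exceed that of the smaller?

1.87

Channel A: For a circular section of diameter D = 2.72 m at depth y = 2.03 m, the central angle is θ = 2 arccos(1 − 2y/D) = 4.172 rad. Then A = (D²/8)(θ − sin θ) = 4.651 m² and P = Dθ/2 = 5.674 m. Hydraulic radius R = A/P = 4.651/5.674 = 0.8198 m. Q_A = (1/0.014)·4.651·0.8198^(2/3)·√0.01 = 29.1 m³/s.
Channel B: For a triangular section with side slope z = 1.9: A = zy² = 1.9×1.29² = 3.162 m²; P = 2y√(1+z²) = 2×1.29×2.147 = 5.539 m. Hydraulic radius R = A/P = 3.162/5.539 = 0.5708 m. Q_B = (1/0.014)·3.162·0.5708^(2/3)·√0.01 = 15.54 m³/s.
The larger discharge is 29.1 m³/s and the smaller is 15.54 m³/s; the ratio is 1.87.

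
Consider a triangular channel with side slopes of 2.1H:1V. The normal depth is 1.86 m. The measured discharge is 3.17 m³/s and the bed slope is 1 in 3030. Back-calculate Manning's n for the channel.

For a triangular section with side slope z = 2.1: A = zy² = 2.1×1.86² = 7.265 m²; P = 2y√(1+z²) = 2×1.86×2.326 = 8.652 m.
Hydraulic radius R = A/P = 7.265/8.652 = 0.8397 m.
Rearranging Manning's equation: n = (1/Q) A R^(2/3) S^(1/2) = (1/3.17) × 7.265 × 0.8397^(2/3) × √0.00033 = 0.0371.

n = 0.0371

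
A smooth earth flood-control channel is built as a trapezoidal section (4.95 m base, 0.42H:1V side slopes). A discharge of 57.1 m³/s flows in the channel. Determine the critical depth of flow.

At critical depth, Q² T / (g A³) = 1, i.e. A³/T = Q²/g = 57.1²/9.81 = 332.4.
Trying y = 2.7 m: A³/T = 614.1 — high.
Trying y = 1.89 m: A³/T = 195.7 — low.
Trying y = 2.23 m: A³/T = 331.5 — close enough.

y_c = 2.23 m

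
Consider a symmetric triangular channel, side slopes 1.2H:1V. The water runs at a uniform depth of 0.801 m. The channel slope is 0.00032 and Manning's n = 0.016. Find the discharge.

Q = 0.392 m³/s

For a triangular section with side slope z = 1.2: A = zy² = 1.2×0.801² = 0.7699 m²; P = 2y√(1+z²) = 2×0.801×1.562 = 2.502 m.
Hydraulic radius R = A/P = 0.7699/2.502 = 0.3077 m.
Manning's equation: Q = (1/n) A R^(2/3) S^(1/2) = (1/0.016) × 0.7699 × 0.3077^(2/3) × 0.00032^(1/2) = 0.392 m³/s.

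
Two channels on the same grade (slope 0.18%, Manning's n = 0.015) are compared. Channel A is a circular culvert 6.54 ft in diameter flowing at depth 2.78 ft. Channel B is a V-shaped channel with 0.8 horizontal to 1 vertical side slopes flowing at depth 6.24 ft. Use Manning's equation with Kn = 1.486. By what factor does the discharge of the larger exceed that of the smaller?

2.77

Channel A: For a circular section of diameter D = 6.54 ft at depth y = 2.78 ft, the central angle is θ = 2 arccos(1 − 2y/D) = 2.841 rad. Then A = (D²/8)(θ − sin θ) = 13.6 ft² and P = Dθ/2 = 9.289 ft. Hydraulic radius R = A/P = 13.6/9.289 = 1.464 ft. Q_A = (1.486/0.015)·13.6·1.464^(2/3)·√0.0018 = 73.74 ft³/s.
Channel B: For a triangular section with side slope z = 0.8: A = zy² = 0.8×6.24² = 31.15 ft²; P = 2y√(1+z²) = 2×6.24×1.281 = 15.98 ft. Hydraulic radius R = A/P = 31.15/15.98 = 1.949 ft. Q_B = (1.486/0.015)·31.15·1.949^(2/3)·√0.0018 = 204.3 ft³/s.
The larger discharge is 204.3 ft³/s and the smaller is 73.74 ft³/s; the ratio is 2.77.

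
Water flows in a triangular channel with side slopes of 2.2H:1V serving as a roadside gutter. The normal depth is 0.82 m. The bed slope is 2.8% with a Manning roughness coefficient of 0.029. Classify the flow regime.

For a triangular section with side slope z = 2.2: A = zy² = 2.2×0.82² = 1.479 m²; P = 2y√(1+z²) = 2×0.82×2.417 = 3.963 m.
Hydraulic radius R = A/P = 1.479/3.963 = 0.3733 m.
V = (1/n) R^(2/3) √S = (1/0.029) × 0.3733^(2/3) × √0.028 = 2.991 m/s. Hydraulic depth D_h = A/T = 1.479/3.608 = 0.41 m.
Froude number Fr = V/√(g·D_h) = 2.991/√(9.81×0.41) = 1.49, which is greater than 1, so the flow is supercritical.

supercritical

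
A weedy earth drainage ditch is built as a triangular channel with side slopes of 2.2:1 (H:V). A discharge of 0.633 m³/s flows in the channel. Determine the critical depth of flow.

At critical depth, Q² T / (g A³) = 1, i.e. A³/T = Q²/g = 0.633²/9.81 = 0.04084.
Try y = 0.514 m: A³/T = 0.08682 — high.
Try y = 0.332 m: A³/T = 0.009761 — low.
Try y = 0.442 m: A³/T = 0.04083 — close enough.

y_c = 0.442 m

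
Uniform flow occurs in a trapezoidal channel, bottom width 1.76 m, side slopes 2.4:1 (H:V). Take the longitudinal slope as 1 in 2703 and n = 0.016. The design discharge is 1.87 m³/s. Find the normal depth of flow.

y_n = 0.736 m

Manning's equation rearranged: A R^(2/3) = nQ / (1·√S) = 0.016 × 1.87 / (√0.00037) = 1.556.
Try y = 0.838 m: A R^(2/3) = 2.035 — too large.
Try y = 0.63 m: A R^(2/3) = 1.136 — too small.
Try y = 0.736 m: A R^(2/3) = 1.557 — matches.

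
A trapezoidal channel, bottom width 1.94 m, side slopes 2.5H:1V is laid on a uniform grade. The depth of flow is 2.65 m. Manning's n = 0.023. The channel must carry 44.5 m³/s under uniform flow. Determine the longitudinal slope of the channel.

S = 0.0013

With bottom width b = 1.94 m and side slope z = 2.5: A = (b + zy)y = (1.94 + 2.5×2.65)×2.65 = 22.7 m²; P = b + 2y√(1+z²) = 1.94 + 2×2.65×2.693 = 16.21 m.
Hydraulic radius R = A/P = 22.7/16.21 = 1.4 m.
From Manning's equation, S = [nQ / (1 A R^(2/3))]² = [0.023 × 44.5 / (1 × 22.7 × 1.4^(2/3))]² = 0.0013.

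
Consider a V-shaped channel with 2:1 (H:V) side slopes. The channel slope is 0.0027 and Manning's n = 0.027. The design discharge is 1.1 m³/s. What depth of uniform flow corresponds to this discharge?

y_n = 0.765 m

Manning's equation rearranged: A R^(2/3) = nQ / (1·√S) = 0.027 × 1.1 / (√0.0027) = 0.5716.
Try y = 0.531 m: A R^(2/3) = 0.2163 — low.
Try y = 0.902 m: A R^(2/3) = 0.8884 — high.
Try y = 0.765 m: A R^(2/3) = 0.5725 — ≈ 0.5716.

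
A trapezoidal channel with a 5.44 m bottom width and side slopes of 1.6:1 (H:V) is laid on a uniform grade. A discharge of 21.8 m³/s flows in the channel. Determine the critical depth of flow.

y_c = 1.06 m

At critical depth, Q² T / (g A³) = 1, i.e. A³/T = Q²/g = 21.8²/9.81 = 48.44.
Try y = 1.28 m: A³/T = 92.33 — high.
Try y = 0.892 m: A³/T = 27.71 — low.
Try y = 1.06 m: A³/T = 49 — ≈ 48.44.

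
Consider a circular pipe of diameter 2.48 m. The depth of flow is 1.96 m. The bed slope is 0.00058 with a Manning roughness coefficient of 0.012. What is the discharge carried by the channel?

Q = 6.81 m³/s

For a circular section of diameter D = 2.48 m at depth y = 1.96 m, the central angle is θ = 2 arccos(1 − 2y/D) = 4.381 rad. Then A = (D²/8)(θ − sin θ) = 4.095 m² and P = Dθ/2 = 5.432 m.
Hydraulic radius R = A/P = 4.095/5.432 = 0.7538 m.
Manning's equation: Q = (1/n) A R^(2/3) S^(1/2) = (1/0.012) × 4.095 × 0.7538^(2/3) × 0.00058^(1/2) = 6.81 m³/s.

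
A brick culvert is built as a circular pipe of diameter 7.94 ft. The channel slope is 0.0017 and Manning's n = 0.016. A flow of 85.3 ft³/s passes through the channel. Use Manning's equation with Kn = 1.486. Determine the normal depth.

Manning's equation rearranged: A R^(2/3) = nQ / (1.486·√S) = 0.016 × 85.3 / (1.486 × √0.0017) = 22.28.
Trying y = 2.51 ft: A R^(2/3) = 16.94 — short.
Trying y = 3.15 ft: A R^(2/3) = 25.96 — over.
Trying y = 2.9 ft: A R^(2/3) = 22.28 — ≈ 22.28.

y_n = 2.9 ft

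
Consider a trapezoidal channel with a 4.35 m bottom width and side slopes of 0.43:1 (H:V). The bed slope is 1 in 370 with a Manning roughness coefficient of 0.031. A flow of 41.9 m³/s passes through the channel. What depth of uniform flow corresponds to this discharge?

Manning's equation rearranged: A R^(2/3) = nQ / (1·√S) = 0.031 × 41.9 / (√0.002703) = 24.98.
At y = 3.6 m: A R^(2/3) = 30.74 — high.
At y = 2.41 m: A R^(2/3) = 15.88 — low.
At y = 3.18 m: A R^(2/3) = 25 — matches.

y_n = 3.18 m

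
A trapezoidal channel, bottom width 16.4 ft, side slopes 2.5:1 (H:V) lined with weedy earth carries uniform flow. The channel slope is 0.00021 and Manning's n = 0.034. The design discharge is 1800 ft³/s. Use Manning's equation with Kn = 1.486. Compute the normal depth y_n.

y_n = 14 ft

Manning's equation rearranged: A R^(2/3) = nQ / (1.486·√S) = 0.034 × 1800 / (1.486 × √0.00021) = 2842.
At y = 10.5 ft: A R^(2/3) = 1501 — too small.
At y = 16.2 ft: A R^(2/3) = 3957 — too large.
At y = 14 ft: A R^(2/3) = 2840 — close enough.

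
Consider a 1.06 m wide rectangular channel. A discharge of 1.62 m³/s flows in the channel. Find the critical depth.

For a rectangular channel, critical depth y_c = (q²/g)^(1/3) where q = Q/b = 1.62/1.06 = 1.528 m²/s.
So y_c = (1.528²/9.81)^(1/3) = 0.62 m.

y_c = 0.62 m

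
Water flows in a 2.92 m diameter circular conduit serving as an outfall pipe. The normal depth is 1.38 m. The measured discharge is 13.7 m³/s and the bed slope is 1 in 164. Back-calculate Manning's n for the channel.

n = 0.014

For a circular section of diameter D = 2.92 m at depth y = 1.38 m, the central angle is θ = 2 arccos(1 − 2y/D) = 3.032 rad. Then A = (D²/8)(θ − sin θ) = 3.115 m² and P = Dθ/2 = 4.427 m.
Hydraulic radius R = A/P = 3.115/4.427 = 0.7037 m.
Rearranging Manning's equation: n = (1/Q) A R^(2/3) S^(1/2) = (1/13.7) × 3.115 × 0.7037^(2/3) × √0.006098 = 0.014.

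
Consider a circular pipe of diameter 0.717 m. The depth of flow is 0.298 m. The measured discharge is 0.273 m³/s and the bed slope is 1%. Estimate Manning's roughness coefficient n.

n = 0.017

For a circular section of diameter D = 0.717 m at depth y = 0.298 m, the central angle is θ = 2 arccos(1 − 2y/D) = 2.802 rad. Then A = (D²/8)(θ − sin θ) = 0.1587 m² and P = Dθ/2 = 1.005 m.
Hydraulic radius R = A/P = 0.1587/1.005 = 0.158 m.
Rearranging Manning's equation: n = (1/Q) A R^(2/3) S^(1/2) = (1/0.273) × 0.1587 × 0.158^(2/3) × √0.01 = 0.017.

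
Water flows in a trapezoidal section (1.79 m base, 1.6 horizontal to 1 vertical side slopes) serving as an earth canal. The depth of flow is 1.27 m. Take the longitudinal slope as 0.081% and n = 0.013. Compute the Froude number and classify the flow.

subcritical

With bottom width b = 1.79 m and side slope z = 1.6: A = (b + zy)y = (1.79 + 1.6×1.27)×1.27 = 4.854 m²; P = b + 2y√(1+z²) = 1.79 + 2×1.27×1.887 = 6.582 m.
Hydraulic radius R = A/P = 4.854/6.582 = 0.7374 m.
V = (1/n) R^(2/3) √S = (1/0.013) × 0.7374^(2/3) × √0.00081 = 1.787 m/s. Hydraulic depth D_h = A/T = 4.854/5.854 = 0.8292 m.
Froude number Fr = V/√(g·D_h) = 1.787/√(9.81×0.8292) = 0.627, which is less than 1, so the flow is subcritical.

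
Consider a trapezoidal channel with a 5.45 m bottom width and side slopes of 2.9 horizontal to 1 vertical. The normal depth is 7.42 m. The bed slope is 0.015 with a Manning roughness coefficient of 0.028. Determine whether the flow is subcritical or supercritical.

supercritical

With bottom width b = 5.45 m and side slope z = 2.9: A = (b + zy)y = (5.45 + 2.9×7.42)×7.42 = 200.1 m²; P = b + 2y√(1+z²) = 5.45 + 2×7.42×3.068 = 50.97 m.
Hydraulic radius R = A/P = 200.1/50.97 = 3.926 m.
V = (1/n) R^(2/3) √S = (1/0.028) × 3.926^(2/3) × √0.015 = 10.89 m/s. Hydraulic depth D_h = A/T = 200.1/48.49 = 4.127 m.
Froude number Fr = V/√(g·D_h) = 10.89/√(9.81×4.127) = 1.71, which is greater than 1, so the flow is supercritical.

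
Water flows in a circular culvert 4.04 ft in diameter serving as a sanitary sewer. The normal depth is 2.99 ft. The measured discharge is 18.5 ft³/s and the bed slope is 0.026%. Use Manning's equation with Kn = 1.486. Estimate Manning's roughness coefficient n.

n = 0.015

For a circular section of diameter D = 4.04 ft at depth y = 2.99 ft, the central angle is θ = 2 arccos(1 − 2y/D) = 4.143 rad. Then A = (D²/8)(θ − sin θ) = 10.17 ft² and P = Dθ/2 = 8.37 ft.
Hydraulic radius R = A/P = 10.17/8.37 = 1.215 ft.
Rearranging Manning's equation: n = (1.486/Q) A R^(2/3) S^(1/2) = (1.486/18.5) × 10.17 × 1.215^(2/3) × √0.00026 = 0.015.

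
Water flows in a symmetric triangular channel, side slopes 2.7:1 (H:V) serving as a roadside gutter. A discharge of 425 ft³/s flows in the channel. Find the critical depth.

At critical depth, Q² T / (g A³) = 1, i.e. A³/T = Q²/g = 425²/32.2 = 5609.
Trying y = 5.01 ft: A³/T = 11500 — over.
Trying y = 3.25 ft: A³/T = 1322 — short.
Trying y = 4.34 ft: A³/T = 5612 — matches.

y_c = 4.34 ft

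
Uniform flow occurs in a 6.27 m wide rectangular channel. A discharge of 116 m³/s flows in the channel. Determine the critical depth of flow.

y_c = 3.27 m

For a rectangular channel, critical depth y_c = (q²/g)^(1/3) where q = Q/b = 116/6.27 = 18.5 m²/s.
So y_c = (18.5²/9.81)^(1/3) = 3.27 m.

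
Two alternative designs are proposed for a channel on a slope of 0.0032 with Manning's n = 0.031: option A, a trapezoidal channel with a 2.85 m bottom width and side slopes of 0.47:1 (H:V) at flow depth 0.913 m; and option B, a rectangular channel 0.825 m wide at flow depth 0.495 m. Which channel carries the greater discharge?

channel A

Channel A: With bottom width b = 2.85 m and side slope z = 0.47: A = (b + zy)y = (2.85 + 0.47×0.913)×0.913 = 2.994 m²; P = b + 2y√(1+z²) = 2.85 + 2×0.913×1.105 = 4.868 m. Hydraulic radius R = A/P = 2.994/4.868 = 0.615 m. Q_A = (1/0.031)·2.994·0.615^(2/3)·√0.0032 = 3.951 m³/s.
Channel B: Flow area A = b·y = 0.825 × 0.495 = 0.4084 m². Wetted perimeter P = b + 2y = 0.825 + 2×0.495 = 1.815 m. Hydraulic radius R = A/P = 0.4084/1.815 = 0.225 m. Q_B = (1/0.031)·0.4084·0.225^(2/3)·√0.0032 = 0.2757 m³/s.
Q_A = 3.951 m³/s vs Q_B = 0.2757 m³/s, so channel A carries more.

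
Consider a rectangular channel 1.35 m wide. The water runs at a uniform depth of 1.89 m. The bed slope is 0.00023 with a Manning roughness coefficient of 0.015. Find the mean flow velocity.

Flow area A = b·y = 1.35 × 1.89 = 2.551 m². Wetted perimeter P = b + 2y = 1.35 + 2×1.89 = 5.13 m.
Hydraulic radius R = A/P = 2.551/5.13 = 0.4974 m.
From Manning's equation, V = (1/n) R^(2/3) S^(1/2) = (1/0.015) × 0.4974^(2/3) × 0.00023^(1/2) = 0.635 m/s.

V = 0.635 m/s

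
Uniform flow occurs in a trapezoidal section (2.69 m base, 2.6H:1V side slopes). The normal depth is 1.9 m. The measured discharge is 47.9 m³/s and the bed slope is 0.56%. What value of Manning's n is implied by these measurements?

With bottom width b = 2.69 m and side slope z = 2.6: A = (b + zy)y = (2.69 + 2.6×1.9)×1.9 = 14.5 m²; P = b + 2y√(1+z²) = 2.69 + 2×1.9×2.786 = 13.28 m.
Hydraulic radius R = A/P = 14.5/13.28 = 1.092 m.
Rearranging Manning's equation: n = (1/Q) A R^(2/3) S^(1/2) = (1/47.9) × 14.5 × 1.092^(2/3) × √0.0056 = 0.024.

n = 0.024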